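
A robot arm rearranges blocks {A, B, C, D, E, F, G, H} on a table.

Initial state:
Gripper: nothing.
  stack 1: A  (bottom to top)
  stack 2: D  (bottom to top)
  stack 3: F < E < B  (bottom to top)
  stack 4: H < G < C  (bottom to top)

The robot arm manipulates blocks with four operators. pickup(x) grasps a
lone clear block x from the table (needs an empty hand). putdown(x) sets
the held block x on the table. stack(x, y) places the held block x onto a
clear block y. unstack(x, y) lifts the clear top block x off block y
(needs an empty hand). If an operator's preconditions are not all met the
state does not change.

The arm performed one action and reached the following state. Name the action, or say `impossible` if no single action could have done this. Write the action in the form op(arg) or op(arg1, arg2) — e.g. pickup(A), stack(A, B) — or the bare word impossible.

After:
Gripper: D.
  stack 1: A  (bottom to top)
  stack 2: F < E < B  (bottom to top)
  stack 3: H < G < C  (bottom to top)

target: towers=[A; F/E/B; H/G/C] holding=D
         pickup(A) → towers=[D; F/E/B; H/G/C] holding=A
     unstack(B, E) → towers=[A; D; F/E; H/G/C] holding=B
         pickup(D) → towers=[A; F/E/B; H/G/C] holding=D  ← match
     unstack(C, G) → towers=[A; D; F/E/B; H/G] holding=C

pickup(D)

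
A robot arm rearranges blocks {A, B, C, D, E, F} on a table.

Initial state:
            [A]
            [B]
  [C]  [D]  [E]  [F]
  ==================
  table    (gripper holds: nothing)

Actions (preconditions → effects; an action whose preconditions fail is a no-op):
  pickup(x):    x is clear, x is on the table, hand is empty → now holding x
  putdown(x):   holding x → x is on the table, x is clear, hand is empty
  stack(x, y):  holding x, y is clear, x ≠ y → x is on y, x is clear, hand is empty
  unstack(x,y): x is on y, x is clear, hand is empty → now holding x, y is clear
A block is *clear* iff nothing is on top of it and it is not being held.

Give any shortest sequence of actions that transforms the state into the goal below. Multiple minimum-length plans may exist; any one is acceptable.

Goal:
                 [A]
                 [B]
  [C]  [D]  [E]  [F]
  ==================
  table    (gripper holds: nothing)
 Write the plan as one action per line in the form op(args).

step 1 (unstack(A, B)): towers=[C; D; E/B; F] holding=A
step 2 (putdown(A)): towers=[A; C; D; E/B; F] holding=-
step 3 (unstack(B, E)): towers=[A; C; D; E; F] holding=B
step 4 (stack(B, F)): towers=[A; C; D; E; F/B] holding=-
step 5 (pickup(A)): towers=[C; D; E; F/B] holding=A
step 6 (stack(A, B)): towers=[C; D; E; F/B/A] holding=-
goal check: towers=[C; D; E; F/B/A] holding=- — reached (length 6, optimal by BFS)

unstack(A, B)
putdown(A)
unstack(B, E)
stack(B, F)
pickup(A)
stack(A, B)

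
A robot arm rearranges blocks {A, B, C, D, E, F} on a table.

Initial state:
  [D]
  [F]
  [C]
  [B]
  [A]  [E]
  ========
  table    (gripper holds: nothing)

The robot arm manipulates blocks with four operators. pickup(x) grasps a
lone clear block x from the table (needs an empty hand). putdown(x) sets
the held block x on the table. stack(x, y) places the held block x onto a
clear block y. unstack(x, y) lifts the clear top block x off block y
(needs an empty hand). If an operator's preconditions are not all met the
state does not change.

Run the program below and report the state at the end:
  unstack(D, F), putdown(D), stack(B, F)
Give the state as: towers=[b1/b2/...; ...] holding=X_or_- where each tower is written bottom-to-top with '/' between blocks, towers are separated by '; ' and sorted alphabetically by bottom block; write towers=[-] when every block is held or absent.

towers=[A/B/C/F; D; E] holding=-

step 1 (unstack(D, F)): towers=[A/B/C/F; E] holding=D
step 2 (putdown(D)): towers=[A/B/C/F; D; E] holding=-
step 3 (stack(B, F)) [no-op]: towers=[A/B/C/F; D; E] holding=-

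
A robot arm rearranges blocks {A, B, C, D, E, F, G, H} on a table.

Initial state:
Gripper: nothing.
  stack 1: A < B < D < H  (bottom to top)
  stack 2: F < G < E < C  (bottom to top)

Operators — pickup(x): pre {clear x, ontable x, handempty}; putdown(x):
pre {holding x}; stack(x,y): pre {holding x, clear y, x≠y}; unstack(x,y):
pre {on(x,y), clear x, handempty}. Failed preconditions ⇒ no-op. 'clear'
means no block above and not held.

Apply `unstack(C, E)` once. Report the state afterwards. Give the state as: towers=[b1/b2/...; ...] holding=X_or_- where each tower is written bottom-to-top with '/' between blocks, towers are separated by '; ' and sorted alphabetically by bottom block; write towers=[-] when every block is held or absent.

before: towers=[A/B/D/H; F/G/E/C] holding=-
pre[unstack(C, E)]: on(C,E) ok, clear(C) ok, handempty ok
all met → apply unstack(C, E)
after:  towers=[A/B/D/H; F/G/E] holding=C

towers=[A/B/D/H; F/G/E] holding=C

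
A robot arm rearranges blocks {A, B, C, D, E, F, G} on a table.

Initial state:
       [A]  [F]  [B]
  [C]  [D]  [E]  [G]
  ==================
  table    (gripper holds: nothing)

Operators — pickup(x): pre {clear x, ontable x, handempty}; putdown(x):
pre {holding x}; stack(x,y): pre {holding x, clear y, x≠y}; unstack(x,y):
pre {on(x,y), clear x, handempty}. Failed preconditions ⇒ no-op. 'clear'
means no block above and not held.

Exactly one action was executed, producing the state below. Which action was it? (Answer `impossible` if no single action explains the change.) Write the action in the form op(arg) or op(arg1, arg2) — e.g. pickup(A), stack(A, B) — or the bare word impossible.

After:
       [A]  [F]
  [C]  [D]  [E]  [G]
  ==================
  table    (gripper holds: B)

target: towers=[C; D/A; E/F; G] holding=B
     unstack(B, G) → towers=[C; D/A; E/F; G] holding=B  ← match
     unstack(F, E) → towers=[C; D/A; E; G/B] holding=F
     unstack(A, D) → towers=[C; D; E/F; G/B] holding=A
         pickup(C) → towers=[D/A; E/F; G/B] holding=C

unstack(B, G)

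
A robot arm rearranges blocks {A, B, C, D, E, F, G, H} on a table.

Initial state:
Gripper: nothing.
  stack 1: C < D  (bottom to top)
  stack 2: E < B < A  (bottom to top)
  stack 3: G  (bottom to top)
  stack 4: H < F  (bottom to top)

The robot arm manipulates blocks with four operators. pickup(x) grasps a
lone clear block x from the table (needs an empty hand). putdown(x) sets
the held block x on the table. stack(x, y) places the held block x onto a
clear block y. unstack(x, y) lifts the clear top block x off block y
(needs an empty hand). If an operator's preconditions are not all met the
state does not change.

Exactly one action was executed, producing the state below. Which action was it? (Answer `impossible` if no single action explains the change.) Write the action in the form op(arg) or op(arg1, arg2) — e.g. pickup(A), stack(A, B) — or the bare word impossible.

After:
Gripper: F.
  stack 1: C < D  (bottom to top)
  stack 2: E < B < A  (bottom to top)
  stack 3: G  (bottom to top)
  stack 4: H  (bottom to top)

target: towers=[C/D; E/B/A; G; H] holding=F
         pickup(G) → towers=[C/D; E/B/A; H/F] holding=G
     unstack(A, B) → towers=[C/D; E/B; G; H/F] holding=A
     unstack(F, H) → towers=[C/D; E/B/A; G; H] holding=F  ← match
     unstack(D, C) → towers=[C; E/B/A; G; H/F] holding=D

unstack(F, H)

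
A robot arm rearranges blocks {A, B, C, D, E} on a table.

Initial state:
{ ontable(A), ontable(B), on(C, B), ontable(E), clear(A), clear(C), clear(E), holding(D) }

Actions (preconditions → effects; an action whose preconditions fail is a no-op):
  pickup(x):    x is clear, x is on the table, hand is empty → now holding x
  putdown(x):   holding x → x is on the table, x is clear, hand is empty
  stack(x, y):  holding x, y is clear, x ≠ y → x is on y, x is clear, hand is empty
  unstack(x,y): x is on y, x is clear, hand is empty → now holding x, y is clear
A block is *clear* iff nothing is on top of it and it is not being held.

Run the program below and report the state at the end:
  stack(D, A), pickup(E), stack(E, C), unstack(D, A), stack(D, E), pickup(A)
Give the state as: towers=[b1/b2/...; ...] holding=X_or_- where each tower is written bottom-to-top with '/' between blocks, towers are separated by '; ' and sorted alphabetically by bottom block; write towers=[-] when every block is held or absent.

towers=[B/C/E/D] holding=A

step 1 (stack(D, A)): towers=[A/D; B/C; E] holding=-
step 2 (pickup(E)): towers=[A/D; B/C] holding=E
step 3 (stack(E, C)): towers=[A/D; B/C/E] holding=-
step 4 (unstack(D, A)): towers=[A; B/C/E] holding=D
step 5 (stack(D, E)): towers=[A; B/C/E/D] holding=-
step 6 (pickup(A)): towers=[B/C/E/D] holding=A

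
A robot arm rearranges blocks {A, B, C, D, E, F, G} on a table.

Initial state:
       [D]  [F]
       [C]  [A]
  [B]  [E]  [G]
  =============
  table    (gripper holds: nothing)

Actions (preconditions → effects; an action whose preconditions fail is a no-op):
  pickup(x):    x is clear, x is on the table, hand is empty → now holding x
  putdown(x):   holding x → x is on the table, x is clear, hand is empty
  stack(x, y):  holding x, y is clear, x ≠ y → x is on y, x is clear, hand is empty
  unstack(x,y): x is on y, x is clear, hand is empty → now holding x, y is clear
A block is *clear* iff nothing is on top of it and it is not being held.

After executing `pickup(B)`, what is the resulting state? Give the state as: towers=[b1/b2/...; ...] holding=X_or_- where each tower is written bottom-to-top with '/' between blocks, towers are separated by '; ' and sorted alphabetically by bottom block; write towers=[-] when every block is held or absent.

before: towers=[B; E/C/D; G/A/F] holding=-
pre[pickup(B)]: clear(B) yes, ontable(B) yes, handempty yes
all met → apply pickup(B)
after:  towers=[E/C/D; G/A/F] holding=B

towers=[E/C/D; G/A/F] holding=B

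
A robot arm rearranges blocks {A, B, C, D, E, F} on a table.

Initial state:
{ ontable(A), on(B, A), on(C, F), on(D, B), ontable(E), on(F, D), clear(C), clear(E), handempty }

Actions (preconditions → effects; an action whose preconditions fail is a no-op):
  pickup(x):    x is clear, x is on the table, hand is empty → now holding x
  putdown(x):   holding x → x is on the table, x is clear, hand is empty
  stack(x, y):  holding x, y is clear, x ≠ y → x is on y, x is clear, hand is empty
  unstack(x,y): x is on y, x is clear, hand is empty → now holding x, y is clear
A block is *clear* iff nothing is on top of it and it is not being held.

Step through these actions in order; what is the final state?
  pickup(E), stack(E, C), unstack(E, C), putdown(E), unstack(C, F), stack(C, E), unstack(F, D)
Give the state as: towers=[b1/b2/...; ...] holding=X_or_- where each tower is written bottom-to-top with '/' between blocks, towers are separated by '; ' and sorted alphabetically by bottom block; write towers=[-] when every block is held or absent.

step 1 (pickup(E)): towers=[A/B/D/F/C] holding=E
step 2 (stack(E, C)): towers=[A/B/D/F/C/E] holding=-
step 3 (unstack(E, C)): towers=[A/B/D/F/C] holding=E
step 4 (putdown(E)): towers=[A/B/D/F/C; E] holding=-
step 5 (unstack(C, F)): towers=[A/B/D/F; E] holding=C
step 6 (stack(C, E)): towers=[A/B/D/F; E/C] holding=-
step 7 (unstack(F, D)): towers=[A/B/D; E/C] holding=F

towers=[A/B/D; E/C] holding=F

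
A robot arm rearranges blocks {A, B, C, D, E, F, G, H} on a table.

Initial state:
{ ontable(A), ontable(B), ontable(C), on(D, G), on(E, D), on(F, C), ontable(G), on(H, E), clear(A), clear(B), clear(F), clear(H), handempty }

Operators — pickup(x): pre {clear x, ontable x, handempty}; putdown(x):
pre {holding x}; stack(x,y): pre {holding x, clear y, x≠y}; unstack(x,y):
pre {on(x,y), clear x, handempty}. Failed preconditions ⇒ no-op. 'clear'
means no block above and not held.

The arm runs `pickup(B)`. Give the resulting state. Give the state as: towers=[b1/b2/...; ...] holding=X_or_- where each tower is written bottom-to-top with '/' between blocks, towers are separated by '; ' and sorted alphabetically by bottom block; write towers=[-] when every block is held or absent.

towers=[A; C/F; G/D/E/H] holding=B

before: towers=[A; B; C/F; G/D/E/H] holding=-
pre[pickup(B)]: clear(B) yes, ontable(B) yes, handempty yes
all met → apply pickup(B)
after:  towers=[A; C/F; G/D/E/H] holding=B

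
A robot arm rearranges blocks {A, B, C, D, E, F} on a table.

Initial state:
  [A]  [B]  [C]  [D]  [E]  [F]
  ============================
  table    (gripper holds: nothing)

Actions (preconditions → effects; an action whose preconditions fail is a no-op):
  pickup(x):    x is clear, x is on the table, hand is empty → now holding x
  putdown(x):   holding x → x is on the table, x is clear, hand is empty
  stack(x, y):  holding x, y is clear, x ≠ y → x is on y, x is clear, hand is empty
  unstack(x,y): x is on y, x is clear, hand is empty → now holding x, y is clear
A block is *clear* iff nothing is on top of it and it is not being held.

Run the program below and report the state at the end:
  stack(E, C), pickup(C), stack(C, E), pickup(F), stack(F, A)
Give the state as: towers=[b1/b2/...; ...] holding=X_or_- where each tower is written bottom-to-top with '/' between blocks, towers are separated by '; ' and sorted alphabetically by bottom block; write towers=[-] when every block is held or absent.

step 1 (stack(E, C)) [no-op]: towers=[A; B; C; D; E; F] holding=-
step 2 (pickup(C)): towers=[A; B; D; E; F] holding=C
step 3 (stack(C, E)): towers=[A; B; D; E/C; F] holding=-
step 4 (pickup(F)): towers=[A; B; D; E/C] holding=F
step 5 (stack(F, A)): towers=[A/F; B; D; E/C] holding=-

towers=[A/F; B; D; E/C] holding=-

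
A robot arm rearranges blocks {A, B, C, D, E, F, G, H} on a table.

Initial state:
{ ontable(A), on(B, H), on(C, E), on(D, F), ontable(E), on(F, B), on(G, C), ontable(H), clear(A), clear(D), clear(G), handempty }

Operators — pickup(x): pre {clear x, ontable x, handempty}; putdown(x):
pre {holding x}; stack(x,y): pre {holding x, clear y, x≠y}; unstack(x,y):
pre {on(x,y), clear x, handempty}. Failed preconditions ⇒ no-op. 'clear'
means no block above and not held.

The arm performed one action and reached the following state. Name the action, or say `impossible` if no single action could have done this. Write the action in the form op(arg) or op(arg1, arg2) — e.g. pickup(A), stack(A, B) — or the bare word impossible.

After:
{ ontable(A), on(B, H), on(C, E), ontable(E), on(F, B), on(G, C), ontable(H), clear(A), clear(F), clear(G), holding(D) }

target: towers=[A; E/C/G; H/B/F] holding=D
     unstack(G, C) → towers=[A; E/C; H/B/F/D] holding=G
         pickup(A) → towers=[E/C/G; H/B/F/D] holding=A
     unstack(D, F) → towers=[A; E/C/G; H/B/F] holding=D  ← match

unstack(D, F)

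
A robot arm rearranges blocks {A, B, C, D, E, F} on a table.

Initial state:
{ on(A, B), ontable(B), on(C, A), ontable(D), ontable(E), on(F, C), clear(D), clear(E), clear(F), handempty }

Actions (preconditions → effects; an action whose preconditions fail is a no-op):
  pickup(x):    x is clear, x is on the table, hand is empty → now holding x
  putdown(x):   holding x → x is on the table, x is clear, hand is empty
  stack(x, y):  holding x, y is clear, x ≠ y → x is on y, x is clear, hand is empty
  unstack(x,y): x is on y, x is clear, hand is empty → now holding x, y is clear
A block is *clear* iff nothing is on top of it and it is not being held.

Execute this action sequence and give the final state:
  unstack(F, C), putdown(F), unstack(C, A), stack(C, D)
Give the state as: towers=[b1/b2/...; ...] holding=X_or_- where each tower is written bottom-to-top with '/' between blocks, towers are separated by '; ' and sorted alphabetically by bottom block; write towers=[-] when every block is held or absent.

towers=[B/A; D/C; E; F] holding=-

step 1 (unstack(F, C)): towers=[B/A/C; D; E] holding=F
step 2 (putdown(F)): towers=[B/A/C; D; E; F] holding=-
step 3 (unstack(C, A)): towers=[B/A; D; E; F] holding=C
step 4 (stack(C, D)): towers=[B/A; D/C; E; F] holding=-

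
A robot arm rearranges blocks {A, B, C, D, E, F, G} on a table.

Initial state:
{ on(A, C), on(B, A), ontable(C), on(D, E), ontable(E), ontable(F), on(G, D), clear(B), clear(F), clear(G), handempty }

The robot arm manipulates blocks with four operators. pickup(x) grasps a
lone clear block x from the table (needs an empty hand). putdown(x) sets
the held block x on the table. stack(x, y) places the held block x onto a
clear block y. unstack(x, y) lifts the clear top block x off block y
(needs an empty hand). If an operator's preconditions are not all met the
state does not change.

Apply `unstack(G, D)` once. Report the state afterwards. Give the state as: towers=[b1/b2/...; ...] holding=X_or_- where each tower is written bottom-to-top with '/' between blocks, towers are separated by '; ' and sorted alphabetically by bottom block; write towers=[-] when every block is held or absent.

towers=[C/A/B; E/D; F] holding=G

before: towers=[C/A/B; E/D/G; F] holding=-
pre[unstack(G, D)]: on(G,D) ok, clear(G) ok, handempty ok
all met → apply unstack(G, D)
after:  towers=[C/A/B; E/D; F] holding=G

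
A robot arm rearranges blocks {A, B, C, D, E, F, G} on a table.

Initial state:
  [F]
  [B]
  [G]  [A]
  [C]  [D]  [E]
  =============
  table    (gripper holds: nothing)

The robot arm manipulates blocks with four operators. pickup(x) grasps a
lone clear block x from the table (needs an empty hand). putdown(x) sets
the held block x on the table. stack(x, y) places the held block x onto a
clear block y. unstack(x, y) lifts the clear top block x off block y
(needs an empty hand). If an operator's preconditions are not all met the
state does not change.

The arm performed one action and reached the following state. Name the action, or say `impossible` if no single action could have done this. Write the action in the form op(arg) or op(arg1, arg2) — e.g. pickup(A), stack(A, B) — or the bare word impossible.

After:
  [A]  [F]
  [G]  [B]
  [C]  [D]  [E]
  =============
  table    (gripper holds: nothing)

target: towers=[C/G/A; D/B/F; E] holding=-
     unstack(F, B) → towers=[C/G/B; D/A; E] holding=F
     unstack(A, D) → towers=[C/G/B/F; D; E] holding=A
         pickup(E) → towers=[C/G/B/F; D/A] holding=E
none of the 3 applicable actions match → impossible

impossible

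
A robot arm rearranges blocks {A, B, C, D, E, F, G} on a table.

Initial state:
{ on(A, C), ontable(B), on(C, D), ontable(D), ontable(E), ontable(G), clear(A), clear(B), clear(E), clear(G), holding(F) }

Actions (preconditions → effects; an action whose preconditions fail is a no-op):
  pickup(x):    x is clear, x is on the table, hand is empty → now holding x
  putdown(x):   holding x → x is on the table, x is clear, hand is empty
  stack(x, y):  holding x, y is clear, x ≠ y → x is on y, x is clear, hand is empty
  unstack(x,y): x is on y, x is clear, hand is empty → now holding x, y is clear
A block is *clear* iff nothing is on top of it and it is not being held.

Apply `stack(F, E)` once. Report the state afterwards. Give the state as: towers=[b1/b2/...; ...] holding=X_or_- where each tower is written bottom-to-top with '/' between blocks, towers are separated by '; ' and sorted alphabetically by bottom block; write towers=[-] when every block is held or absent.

before: towers=[B; D/C/A; E; G] holding=F
pre[stack(F, E)]: holding(F) yes, clear(E) yes, F≠E yes
all met → apply stack(F, E)
after:  towers=[B; D/C/A; E/F; G] holding=-

towers=[B; D/C/A; E/F; G] holding=-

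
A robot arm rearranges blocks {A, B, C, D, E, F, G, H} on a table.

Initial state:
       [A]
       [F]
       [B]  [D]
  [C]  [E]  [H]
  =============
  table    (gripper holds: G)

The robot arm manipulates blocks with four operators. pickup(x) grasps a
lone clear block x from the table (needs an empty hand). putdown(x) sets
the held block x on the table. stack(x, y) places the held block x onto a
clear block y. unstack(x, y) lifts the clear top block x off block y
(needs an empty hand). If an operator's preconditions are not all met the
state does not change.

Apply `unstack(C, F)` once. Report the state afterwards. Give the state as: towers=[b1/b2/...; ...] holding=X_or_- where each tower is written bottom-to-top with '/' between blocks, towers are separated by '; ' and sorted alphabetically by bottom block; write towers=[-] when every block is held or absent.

before: towers=[C; E/B/F/A; H/D] holding=G
pre[unstack(C, F)]: on(C,F) ✗, clear(C) ✓, handempty ✗
on(C,F), handempty unmet → unstack(C, F) is a no-op
after:  towers=[C; E/B/F/A; H/D] holding=G

towers=[C; E/B/F/A; H/D] holding=G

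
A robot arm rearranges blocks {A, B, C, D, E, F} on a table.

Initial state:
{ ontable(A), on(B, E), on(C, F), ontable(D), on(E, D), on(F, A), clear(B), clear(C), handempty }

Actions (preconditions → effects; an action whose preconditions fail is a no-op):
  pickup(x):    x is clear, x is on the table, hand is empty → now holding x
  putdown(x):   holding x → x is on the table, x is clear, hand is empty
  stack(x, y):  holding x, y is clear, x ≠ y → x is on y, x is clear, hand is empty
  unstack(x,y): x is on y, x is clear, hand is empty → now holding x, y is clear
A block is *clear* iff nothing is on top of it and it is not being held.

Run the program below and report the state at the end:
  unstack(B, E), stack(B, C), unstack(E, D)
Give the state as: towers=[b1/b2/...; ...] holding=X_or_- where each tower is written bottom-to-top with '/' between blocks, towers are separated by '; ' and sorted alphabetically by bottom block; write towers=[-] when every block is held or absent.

towers=[A/F/C/B; D] holding=E

step 1 (unstack(B, E)): towers=[A/F/C; D/E] holding=B
step 2 (stack(B, C)): towers=[A/F/C/B; D/E] holding=-
step 3 (unstack(E, D)): towers=[A/F/C/B; D] holding=E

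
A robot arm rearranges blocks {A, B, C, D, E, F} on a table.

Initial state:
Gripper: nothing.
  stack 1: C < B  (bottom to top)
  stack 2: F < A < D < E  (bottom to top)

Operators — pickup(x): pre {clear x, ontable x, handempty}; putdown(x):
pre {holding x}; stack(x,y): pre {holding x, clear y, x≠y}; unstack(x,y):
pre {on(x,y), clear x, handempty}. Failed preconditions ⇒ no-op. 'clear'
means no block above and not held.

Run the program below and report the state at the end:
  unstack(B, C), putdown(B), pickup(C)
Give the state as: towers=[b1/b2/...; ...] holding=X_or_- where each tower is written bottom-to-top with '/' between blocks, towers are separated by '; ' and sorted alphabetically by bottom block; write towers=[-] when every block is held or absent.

towers=[B; F/A/D/E] holding=C

step 1 (unstack(B, C)): towers=[C; F/A/D/E] holding=B
step 2 (putdown(B)): towers=[B; C; F/A/D/E] holding=-
step 3 (pickup(C)): towers=[B; F/A/D/E] holding=C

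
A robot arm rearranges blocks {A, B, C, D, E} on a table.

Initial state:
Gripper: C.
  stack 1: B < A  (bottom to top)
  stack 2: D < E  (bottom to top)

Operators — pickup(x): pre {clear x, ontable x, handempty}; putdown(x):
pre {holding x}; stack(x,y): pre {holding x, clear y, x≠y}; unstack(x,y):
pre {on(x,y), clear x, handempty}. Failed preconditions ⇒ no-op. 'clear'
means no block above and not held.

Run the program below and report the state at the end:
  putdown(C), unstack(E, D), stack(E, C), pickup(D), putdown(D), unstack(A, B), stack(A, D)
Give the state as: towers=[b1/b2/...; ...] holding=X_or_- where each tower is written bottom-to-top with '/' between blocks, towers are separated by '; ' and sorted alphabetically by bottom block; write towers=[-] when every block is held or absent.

step 1 (putdown(C)): towers=[B/A; C; D/E] holding=-
step 2 (unstack(E, D)): towers=[B/A; C; D] holding=E
step 3 (stack(E, C)): towers=[B/A; C/E; D] holding=-
step 4 (pickup(D)): towers=[B/A; C/E] holding=D
step 5 (putdown(D)): towers=[B/A; C/E; D] holding=-
step 6 (unstack(A, B)): towers=[B; C/E; D] holding=A
step 7 (stack(A, D)): towers=[B; C/E; D/A] holding=-

towers=[B; C/E; D/A] holding=-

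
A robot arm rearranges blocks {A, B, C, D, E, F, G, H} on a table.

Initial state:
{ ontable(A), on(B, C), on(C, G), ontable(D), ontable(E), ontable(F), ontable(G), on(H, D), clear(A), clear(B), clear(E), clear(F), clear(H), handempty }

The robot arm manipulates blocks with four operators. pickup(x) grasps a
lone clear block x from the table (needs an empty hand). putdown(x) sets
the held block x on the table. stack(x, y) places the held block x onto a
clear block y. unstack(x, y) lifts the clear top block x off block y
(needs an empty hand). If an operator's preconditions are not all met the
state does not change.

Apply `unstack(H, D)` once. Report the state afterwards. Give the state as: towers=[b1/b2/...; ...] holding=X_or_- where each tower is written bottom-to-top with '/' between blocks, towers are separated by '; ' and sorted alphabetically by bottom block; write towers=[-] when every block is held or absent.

towers=[A; D; E; F; G/C/B] holding=H

before: towers=[A; D/H; E; F; G/C/B] holding=-
pre[unstack(H, D)]: on(H,D) yes, clear(H) yes, handempty yes
all met → apply unstack(H, D)
after:  towers=[A; D; E; F; G/C/B] holding=H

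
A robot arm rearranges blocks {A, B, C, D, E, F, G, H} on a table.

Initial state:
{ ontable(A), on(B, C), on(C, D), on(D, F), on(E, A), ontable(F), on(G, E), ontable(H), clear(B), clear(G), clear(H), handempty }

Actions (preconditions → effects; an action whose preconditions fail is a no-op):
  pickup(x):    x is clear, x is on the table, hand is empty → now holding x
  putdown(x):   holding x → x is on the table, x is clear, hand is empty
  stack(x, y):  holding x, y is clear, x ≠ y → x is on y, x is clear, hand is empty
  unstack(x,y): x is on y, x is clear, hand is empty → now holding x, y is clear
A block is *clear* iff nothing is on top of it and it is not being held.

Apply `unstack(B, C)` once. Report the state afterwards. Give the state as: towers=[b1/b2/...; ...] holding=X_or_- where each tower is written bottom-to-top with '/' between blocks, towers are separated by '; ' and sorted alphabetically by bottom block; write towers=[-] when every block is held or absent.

towers=[A/E/G; F/D/C; H] holding=B

before: towers=[A/E/G; F/D/C/B; H] holding=-
pre[unstack(B, C)]: on(B,C) ok, clear(B) ok, handempty ok
all met → apply unstack(B, C)
after:  towers=[A/E/G; F/D/C; H] holding=B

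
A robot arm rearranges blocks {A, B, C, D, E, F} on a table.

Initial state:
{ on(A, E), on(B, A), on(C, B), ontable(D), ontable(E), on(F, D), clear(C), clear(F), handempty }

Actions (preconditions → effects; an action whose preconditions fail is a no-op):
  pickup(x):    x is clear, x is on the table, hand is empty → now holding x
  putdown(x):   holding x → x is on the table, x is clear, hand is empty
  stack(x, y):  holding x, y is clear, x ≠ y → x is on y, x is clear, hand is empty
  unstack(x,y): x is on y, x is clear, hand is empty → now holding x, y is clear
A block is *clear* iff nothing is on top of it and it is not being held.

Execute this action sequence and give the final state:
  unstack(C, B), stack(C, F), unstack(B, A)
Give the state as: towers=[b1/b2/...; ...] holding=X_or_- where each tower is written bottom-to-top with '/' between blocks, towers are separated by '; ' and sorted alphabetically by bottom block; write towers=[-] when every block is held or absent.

towers=[D/F/C; E/A] holding=B

step 1 (unstack(C, B)): towers=[D/F; E/A/B] holding=C
step 2 (stack(C, F)): towers=[D/F/C; E/A/B] holding=-
step 3 (unstack(B, A)): towers=[D/F/C; E/A] holding=B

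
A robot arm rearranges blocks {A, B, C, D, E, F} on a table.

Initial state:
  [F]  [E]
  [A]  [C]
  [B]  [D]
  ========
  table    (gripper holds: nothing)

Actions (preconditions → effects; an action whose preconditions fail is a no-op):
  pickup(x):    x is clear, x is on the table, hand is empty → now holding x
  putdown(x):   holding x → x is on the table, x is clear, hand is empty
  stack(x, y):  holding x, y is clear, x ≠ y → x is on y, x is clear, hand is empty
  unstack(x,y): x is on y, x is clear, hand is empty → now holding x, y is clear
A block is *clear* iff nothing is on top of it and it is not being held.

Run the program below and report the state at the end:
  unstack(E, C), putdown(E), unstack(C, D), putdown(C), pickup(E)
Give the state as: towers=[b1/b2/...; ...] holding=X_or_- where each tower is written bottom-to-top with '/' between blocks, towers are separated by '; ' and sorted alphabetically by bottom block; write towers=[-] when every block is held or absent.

step 1 (unstack(E, C)): towers=[B/A/F; D/C] holding=E
step 2 (putdown(E)): towers=[B/A/F; D/C; E] holding=-
step 3 (unstack(C, D)): towers=[B/A/F; D; E] holding=C
step 4 (putdown(C)): towers=[B/A/F; C; D; E] holding=-
step 5 (pickup(E)): towers=[B/A/F; C; D] holding=E

towers=[B/A/F; C; D] holding=E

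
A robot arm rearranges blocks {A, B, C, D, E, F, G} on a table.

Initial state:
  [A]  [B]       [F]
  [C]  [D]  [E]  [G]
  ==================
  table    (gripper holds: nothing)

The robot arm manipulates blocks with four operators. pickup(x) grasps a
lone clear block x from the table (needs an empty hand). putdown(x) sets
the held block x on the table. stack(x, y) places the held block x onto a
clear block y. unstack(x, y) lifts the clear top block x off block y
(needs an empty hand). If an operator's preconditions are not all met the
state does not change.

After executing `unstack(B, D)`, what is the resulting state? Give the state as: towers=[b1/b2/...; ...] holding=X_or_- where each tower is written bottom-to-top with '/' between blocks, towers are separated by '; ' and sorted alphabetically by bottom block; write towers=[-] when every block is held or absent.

towers=[C/A; D; E; G/F] holding=B

before: towers=[C/A; D/B; E; G/F] holding=-
pre[unstack(B, D)]: on(B,D) ok, clear(B) ok, handempty ok
all met → apply unstack(B, D)
after:  towers=[C/A; D; E; G/F] holding=B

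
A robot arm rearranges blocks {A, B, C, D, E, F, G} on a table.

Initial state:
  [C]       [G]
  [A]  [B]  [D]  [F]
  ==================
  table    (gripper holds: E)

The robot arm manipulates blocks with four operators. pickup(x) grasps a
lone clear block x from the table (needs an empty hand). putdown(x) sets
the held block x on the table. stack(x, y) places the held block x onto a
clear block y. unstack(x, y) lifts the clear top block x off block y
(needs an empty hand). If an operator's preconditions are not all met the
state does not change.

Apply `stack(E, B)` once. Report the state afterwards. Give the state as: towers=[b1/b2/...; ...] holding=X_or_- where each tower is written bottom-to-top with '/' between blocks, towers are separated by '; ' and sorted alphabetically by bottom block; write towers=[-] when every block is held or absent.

before: towers=[A/C; B; D/G; F] holding=E
pre[stack(E, B)]: holding(E) ✓, clear(B) ✓, E≠B ✓
all met → apply stack(E, B)
after:  towers=[A/C; B/E; D/G; F] holding=-

towers=[A/C; B/E; D/G; F] holding=-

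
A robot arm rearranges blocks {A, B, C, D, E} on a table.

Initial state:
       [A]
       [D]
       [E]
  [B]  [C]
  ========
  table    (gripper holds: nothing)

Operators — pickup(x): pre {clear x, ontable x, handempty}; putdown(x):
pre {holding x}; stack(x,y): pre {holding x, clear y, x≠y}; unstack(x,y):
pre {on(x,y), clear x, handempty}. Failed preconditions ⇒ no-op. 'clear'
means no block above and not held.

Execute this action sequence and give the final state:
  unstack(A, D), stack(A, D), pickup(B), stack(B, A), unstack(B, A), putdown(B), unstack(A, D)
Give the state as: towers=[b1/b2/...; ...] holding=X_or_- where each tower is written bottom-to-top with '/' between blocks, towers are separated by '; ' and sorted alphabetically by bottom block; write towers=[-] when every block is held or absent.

towers=[B; C/E/D] holding=A

step 1 (unstack(A, D)): towers=[B; C/E/D] holding=A
step 2 (stack(A, D)): towers=[B; C/E/D/A] holding=-
step 3 (pickup(B)): towers=[C/E/D/A] holding=B
step 4 (stack(B, A)): towers=[C/E/D/A/B] holding=-
step 5 (unstack(B, A)): towers=[C/E/D/A] holding=B
step 6 (putdown(B)): towers=[B; C/E/D/A] holding=-
step 7 (unstack(A, D)): towers=[B; C/E/D] holding=A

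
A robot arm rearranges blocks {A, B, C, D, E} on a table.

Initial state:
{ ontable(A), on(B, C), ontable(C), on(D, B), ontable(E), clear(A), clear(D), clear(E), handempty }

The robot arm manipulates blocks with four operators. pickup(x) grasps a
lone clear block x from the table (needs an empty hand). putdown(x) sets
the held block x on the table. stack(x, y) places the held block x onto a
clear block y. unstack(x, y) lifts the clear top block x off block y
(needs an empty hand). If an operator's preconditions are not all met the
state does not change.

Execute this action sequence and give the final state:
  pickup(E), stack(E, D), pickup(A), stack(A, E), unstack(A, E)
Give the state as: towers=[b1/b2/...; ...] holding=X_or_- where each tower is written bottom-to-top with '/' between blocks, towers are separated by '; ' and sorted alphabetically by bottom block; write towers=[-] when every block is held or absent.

towers=[C/B/D/E] holding=A

step 1 (pickup(E)): towers=[A; C/B/D] holding=E
step 2 (stack(E, D)): towers=[A; C/B/D/E] holding=-
step 3 (pickup(A)): towers=[C/B/D/E] holding=A
step 4 (stack(A, E)): towers=[C/B/D/E/A] holding=-
step 5 (unstack(A, E)): towers=[C/B/D/E] holding=A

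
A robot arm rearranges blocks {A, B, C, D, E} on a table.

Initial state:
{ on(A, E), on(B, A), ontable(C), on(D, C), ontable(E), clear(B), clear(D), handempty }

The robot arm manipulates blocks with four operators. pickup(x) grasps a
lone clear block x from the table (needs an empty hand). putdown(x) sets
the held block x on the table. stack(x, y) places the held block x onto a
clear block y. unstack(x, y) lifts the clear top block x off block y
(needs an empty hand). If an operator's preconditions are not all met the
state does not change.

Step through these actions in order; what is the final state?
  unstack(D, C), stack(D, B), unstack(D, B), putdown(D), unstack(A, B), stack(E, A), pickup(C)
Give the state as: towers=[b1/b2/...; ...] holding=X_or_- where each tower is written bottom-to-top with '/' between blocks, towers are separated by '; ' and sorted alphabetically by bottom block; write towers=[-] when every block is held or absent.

towers=[D; E/A/B] holding=C

step 1 (unstack(D, C)): towers=[C; E/A/B] holding=D
step 2 (stack(D, B)): towers=[C; E/A/B/D] holding=-
step 3 (unstack(D, B)): towers=[C; E/A/B] holding=D
step 4 (putdown(D)): towers=[C; D; E/A/B] holding=-
step 5 (unstack(A, B)) [no-op]: towers=[C; D; E/A/B] holding=-
step 6 (stack(E, A)) [no-op]: towers=[C; D; E/A/B] holding=-
step 7 (pickup(C)): towers=[D; E/A/B] holding=C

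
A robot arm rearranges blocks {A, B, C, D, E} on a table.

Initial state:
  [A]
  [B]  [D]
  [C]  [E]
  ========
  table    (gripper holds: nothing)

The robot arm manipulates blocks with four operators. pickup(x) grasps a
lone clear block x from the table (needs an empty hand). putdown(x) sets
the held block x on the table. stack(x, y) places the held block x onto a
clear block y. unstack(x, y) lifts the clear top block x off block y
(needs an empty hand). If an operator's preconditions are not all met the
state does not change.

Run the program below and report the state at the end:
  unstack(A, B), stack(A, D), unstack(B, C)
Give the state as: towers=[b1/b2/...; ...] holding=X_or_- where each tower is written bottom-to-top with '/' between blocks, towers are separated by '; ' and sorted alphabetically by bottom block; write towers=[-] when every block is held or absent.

step 1 (unstack(A, B)): towers=[C/B; E/D] holding=A
step 2 (stack(A, D)): towers=[C/B; E/D/A] holding=-
step 3 (unstack(B, C)): towers=[C; E/D/A] holding=B

towers=[C; E/D/A] holding=B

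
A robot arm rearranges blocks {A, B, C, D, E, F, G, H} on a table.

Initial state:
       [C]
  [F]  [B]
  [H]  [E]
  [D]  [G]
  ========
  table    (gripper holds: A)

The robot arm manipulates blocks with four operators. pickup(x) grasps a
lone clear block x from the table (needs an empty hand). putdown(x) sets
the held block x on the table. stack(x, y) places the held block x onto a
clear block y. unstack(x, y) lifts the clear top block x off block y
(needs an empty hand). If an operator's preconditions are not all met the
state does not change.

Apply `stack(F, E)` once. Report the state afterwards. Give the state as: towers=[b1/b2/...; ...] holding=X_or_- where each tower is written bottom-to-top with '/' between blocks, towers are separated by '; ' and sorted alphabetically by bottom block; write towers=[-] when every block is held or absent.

towers=[D/H/F; G/E/B/C] holding=A

before: towers=[D/H/F; G/E/B/C] holding=A
pre[stack(F, E)]: holding(F) ✗, clear(E) ✗, F≠E ✓
holding(F), clear(E) unmet → stack(F, E) is a no-op
after:  towers=[D/H/F; G/E/B/C] holding=A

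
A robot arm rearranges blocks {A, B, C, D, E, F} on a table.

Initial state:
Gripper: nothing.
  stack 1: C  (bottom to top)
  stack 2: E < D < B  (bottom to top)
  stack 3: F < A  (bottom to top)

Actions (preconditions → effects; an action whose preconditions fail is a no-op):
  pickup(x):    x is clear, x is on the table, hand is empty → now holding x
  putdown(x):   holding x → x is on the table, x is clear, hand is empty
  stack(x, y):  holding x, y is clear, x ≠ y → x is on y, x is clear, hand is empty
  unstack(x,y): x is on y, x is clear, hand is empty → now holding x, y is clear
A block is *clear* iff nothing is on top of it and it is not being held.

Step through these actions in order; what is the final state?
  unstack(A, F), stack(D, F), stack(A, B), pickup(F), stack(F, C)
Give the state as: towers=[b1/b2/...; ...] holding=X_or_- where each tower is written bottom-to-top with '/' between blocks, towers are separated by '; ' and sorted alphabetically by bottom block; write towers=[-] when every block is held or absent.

step 1 (unstack(A, F)): towers=[C; E/D/B; F] holding=A
step 2 (stack(D, F)) [no-op]: towers=[C; E/D/B; F] holding=A
step 3 (stack(A, B)): towers=[C; E/D/B/A; F] holding=-
step 4 (pickup(F)): towers=[C; E/D/B/A] holding=F
step 5 (stack(F, C)): towers=[C/F; E/D/B/A] holding=-

towers=[C/F; E/D/B/A] holding=-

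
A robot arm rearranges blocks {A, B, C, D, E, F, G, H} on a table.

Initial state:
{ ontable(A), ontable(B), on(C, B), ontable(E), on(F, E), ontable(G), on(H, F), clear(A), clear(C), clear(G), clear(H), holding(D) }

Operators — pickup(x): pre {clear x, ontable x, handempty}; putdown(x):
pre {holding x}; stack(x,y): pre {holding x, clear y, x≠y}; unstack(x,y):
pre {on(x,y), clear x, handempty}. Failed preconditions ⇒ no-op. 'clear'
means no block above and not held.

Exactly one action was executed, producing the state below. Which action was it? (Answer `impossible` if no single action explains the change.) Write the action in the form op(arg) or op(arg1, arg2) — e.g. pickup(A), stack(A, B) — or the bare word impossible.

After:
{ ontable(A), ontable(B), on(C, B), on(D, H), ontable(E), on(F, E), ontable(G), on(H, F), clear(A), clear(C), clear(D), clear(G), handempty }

stack(D, H)

target: towers=[A; B/C; E/F/H/D; G] holding=-
        putdown(D) → towers=[A; B/C; D; E/F/H; G] holding=-
       stack(D, G) → towers=[A; B/C; E/F/H; G/D] holding=-
       stack(D, A) → towers=[A/D; B/C; E/F/H; G] holding=-
       stack(D, H) → towers=[A; B/C; E/F/H/D; G] holding=-  ← match
       stack(D, C) → towers=[A; B/C/D; E/F/H; G] holding=-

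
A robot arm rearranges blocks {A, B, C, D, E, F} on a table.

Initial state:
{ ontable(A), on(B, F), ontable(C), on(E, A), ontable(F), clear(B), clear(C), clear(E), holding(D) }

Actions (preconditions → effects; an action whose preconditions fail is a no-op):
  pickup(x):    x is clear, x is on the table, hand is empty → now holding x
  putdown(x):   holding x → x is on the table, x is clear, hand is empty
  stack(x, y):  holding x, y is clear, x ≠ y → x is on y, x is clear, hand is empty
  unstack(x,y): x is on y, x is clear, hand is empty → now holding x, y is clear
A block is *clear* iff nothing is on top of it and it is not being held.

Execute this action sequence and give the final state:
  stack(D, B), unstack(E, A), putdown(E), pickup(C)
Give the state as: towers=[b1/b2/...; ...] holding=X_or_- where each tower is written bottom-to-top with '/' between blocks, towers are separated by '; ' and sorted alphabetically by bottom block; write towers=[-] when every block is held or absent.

step 1 (stack(D, B)): towers=[A/E; C; F/B/D] holding=-
step 2 (unstack(E, A)): towers=[A; C; F/B/D] holding=E
step 3 (putdown(E)): towers=[A; C; E; F/B/D] holding=-
step 4 (pickup(C)): towers=[A; E; F/B/D] holding=C

towers=[A; E; F/B/D] holding=C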